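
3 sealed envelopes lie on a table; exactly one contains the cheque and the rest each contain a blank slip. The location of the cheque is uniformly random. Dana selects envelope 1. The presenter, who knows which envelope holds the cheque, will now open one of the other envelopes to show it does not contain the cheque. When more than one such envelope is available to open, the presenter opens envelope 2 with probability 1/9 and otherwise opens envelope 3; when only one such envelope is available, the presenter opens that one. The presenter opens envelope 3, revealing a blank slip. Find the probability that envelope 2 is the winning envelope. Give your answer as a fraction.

Consider each possible location of the cheque in turn.
If it is in envelope 1 (prior 1/3): envelope 2 is available but not opened, probability 8/9; weight (1/3)·(8/9) = 8/27.
If it is in envelope 2 (prior 1/3): only envelope 3 is available, probability 1; weight (1/3)·1 = 1/3.
If it is in envelope 3 (prior 1/3): the presenter opened envelope 3, so this case is ruled out; weight (1/3)·0 = 0.
The weights sum to 17/27.
So P(the cheque in envelope 2 | the presenter opened envelope 3) = (1/3) / (17/27) = 9/17.

9/17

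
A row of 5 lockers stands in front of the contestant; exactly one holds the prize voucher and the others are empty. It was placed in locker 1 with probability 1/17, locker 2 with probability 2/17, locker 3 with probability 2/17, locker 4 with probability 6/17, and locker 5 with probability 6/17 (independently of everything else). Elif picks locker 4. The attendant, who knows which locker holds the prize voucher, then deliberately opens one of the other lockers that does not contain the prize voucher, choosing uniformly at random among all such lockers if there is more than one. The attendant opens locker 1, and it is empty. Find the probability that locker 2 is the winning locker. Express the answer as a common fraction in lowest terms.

4/29

Condition on the true location of the prize voucher.
If it is in locker 1 (prior 1/17): the attendant opened locker 1, so this case is ruled out; weight (1/17)·0 = 0.
If it is in either of lockers 2 and 3 (prior 2/17 each): the attendant has 3 equally likely choices, so probability 1/3; weight (2/17)·(1/3) = 2/51 each.
If it is in locker 4 (prior 6/17): the attendant has 4 equally likely choices, so probability 1/4; weight (6/17)·(1/4) = 3/34.
If it is in locker 5 (prior 6/17): the attendant has 3 equally likely choices, so probability 1/3; weight (6/17)·(1/3) = 2/17.
The weights sum to 29/102.
So P(the prize voucher in locker 2 | the attendant opened locker 1) = (2/51) / (29/102) = 4/29.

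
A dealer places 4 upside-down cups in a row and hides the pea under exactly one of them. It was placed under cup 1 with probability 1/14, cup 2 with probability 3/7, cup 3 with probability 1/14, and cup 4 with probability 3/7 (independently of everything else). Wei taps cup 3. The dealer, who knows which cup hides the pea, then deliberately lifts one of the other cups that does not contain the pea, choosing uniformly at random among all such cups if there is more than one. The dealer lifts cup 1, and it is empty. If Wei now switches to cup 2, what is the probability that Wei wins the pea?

Condition on the true location of the pea.
If it is under cup 1 (prior 1/14): the dealer opened cup 1, so this case is ruled out; weight (1/14)·0 = 0.
If it is under either of cups 2 and 4 (prior 3/7 each): the dealer has 2 equally likely choices, so probability 1/2; weight (3/7)·(1/2) = 3/14 each.
If it is under cup 3 (prior 1/14): the dealer has 3 equally likely choices, so probability 1/3; weight (1/14)·(1/3) = 1/42.
The weights sum to 19/42.
So P(the pea under cup 2 | the dealer opened cup 1) = (3/14) / (19/42) = 9/19.

9/19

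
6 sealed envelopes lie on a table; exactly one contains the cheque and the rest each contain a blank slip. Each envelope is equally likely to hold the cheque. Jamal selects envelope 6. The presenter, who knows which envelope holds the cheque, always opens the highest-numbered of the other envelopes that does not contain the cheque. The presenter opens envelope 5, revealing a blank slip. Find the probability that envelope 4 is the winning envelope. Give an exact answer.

1/5

Condition on the true location of the cheque.
If it is in any of envelopes 1, 2, 3, 4, and 6 (prior 1/6 each): envelope 5 is the highest-numbered option available, probability 1; weight (1/6)·1 = 1/6 each.
If it is in envelope 5 (prior 1/6): the presenter opened envelope 5, so this case is ruled out; weight (1/6)·0 = 0.
The weights sum to 5/6.
So P(the cheque in envelope 4 | the presenter opened envelope 5) = (1/6) / (5/6) = 1/5.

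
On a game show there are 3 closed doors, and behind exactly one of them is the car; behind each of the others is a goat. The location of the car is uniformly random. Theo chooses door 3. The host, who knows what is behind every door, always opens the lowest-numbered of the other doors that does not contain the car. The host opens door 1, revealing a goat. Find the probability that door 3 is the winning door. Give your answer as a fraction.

Apply Bayes' rule, conditioning on where the car actually is.
If it is behind door 1 (prior 1/3): the host opened door 1, so this case is ruled out; weight (1/3)·0 = 0.
If it is behind either of doors 2 and 3 (prior 1/3 each): door 1 is the lowest-numbered option available, probability 1; weight (1/3)·1 = 1/3 each.
The weights sum to 2/3.
So P(the car behind door 3 | the host opened door 1) = (1/3) / (2/3) = 1/2.

1/2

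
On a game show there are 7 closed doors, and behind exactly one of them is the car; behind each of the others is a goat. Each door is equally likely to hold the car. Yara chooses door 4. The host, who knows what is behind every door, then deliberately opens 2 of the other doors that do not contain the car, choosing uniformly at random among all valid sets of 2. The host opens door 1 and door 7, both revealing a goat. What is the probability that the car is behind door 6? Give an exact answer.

Condition on the true location of the car.
If it is behind either of doors 1 and 7 (prior 1/7 each): that door was opened and seen not to hold the prize — ruled out; weight (1/7)·0 = 0 each.
If it is behind any of doors 2, 3, 5, and 6 (prior 1/7 each): the host has 10 equally likely choices, so probability 1/10; weight (1/7)·(1/10) = 1/70 each.
If it is behind door 4 (prior 1/7): the host has 15 equally likely choices, so probability 1/15; weight (1/7)·(1/15) = 1/105.
The weights sum to 1/15.
So P(the car behind door 6 | the host opened door 1 and door 7) = (1/70) / (1/15) = 3/14.

3/14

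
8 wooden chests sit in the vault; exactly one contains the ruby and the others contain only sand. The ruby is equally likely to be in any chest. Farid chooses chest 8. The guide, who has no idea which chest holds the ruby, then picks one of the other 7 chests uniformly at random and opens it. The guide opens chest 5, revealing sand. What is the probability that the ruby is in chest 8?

Apply Bayes' rule, conditioning on where the ruby actually is.
If it is in any of chests 1, 2, 3, 4, 6, 7, and 8 (prior 1/8 each): the guide picks chest 5 with probability 1/7 regardless, and it is not the prize; weight (1/8)·(1/7) = 1/56 each.
If it is in chest 5 (prior 1/8): the guide opened chest 5, so this case is ruled out; weight (1/8)·0 = 0.
The weights sum to 1/8.
So P(the ruby in chest 8 | the guide opened chest 5) = (1/56) / (1/8) = 1/7.

1/7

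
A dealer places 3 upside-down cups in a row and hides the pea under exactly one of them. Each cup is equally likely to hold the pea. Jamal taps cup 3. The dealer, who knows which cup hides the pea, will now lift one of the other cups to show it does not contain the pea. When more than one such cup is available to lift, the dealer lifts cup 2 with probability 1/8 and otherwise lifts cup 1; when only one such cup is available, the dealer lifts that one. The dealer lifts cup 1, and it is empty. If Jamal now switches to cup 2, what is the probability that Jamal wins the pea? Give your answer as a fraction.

8/15

Consider each possible location of the pea in turn.
If it is under cup 1 (prior 1/3): the dealer opened cup 1, so this case is ruled out; weight (1/3)·0 = 0.
If it is under cup 2 (prior 1/3): only cup 1 is available, probability 1; weight (1/3)·1 = 1/3.
If it is under cup 3 (prior 1/3): cup 2 is available but not opened, probability 7/8; weight (1/3)·(7/8) = 7/24.
The weights sum to 5/8.
So P(the pea under cup 2 | the dealer opened cup 1) = (1/3) / (5/8) = 8/15.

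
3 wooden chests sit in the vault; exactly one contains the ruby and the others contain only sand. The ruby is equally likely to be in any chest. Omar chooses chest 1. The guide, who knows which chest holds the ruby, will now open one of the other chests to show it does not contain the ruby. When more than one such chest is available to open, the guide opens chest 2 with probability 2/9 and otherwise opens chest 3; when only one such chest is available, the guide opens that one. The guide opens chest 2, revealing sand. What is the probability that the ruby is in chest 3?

Condition on the true location of the ruby.
If it is in chest 1 (prior 1/3): chest 2 is available, opened with probability 2/9; weight (1/3)·(2/9) = 2/27.
If it is in chest 2 (prior 1/3): the guide opened chest 2, so this case is ruled out; weight (1/3)·0 = 0.
If it is in chest 3 (prior 1/3): only chest 2 is available, probability 1; weight (1/3)·1 = 1/3.
The weights sum to 11/27.
So P(the ruby in chest 3 | the guide opened chest 2) = (1/3) / (11/27) = 9/11.

9/11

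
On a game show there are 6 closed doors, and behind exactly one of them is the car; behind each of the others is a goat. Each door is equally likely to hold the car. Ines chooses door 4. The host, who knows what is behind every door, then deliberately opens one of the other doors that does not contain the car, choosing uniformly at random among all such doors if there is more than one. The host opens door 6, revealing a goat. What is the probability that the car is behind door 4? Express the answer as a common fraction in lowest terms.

Apply Bayes' rule, conditioning on where the car actually is.
If it is behind any of doors 1, 2, 3, and 5 (prior 1/6 each): the host has 4 equally likely choices, so probability 1/4; weight (1/6)·(1/4) = 1/24 each.
If it is behind door 4 (prior 1/6): the host has 5 equally likely choices, so probability 1/5; weight (1/6)·(1/5) = 1/30.
If it is behind door 6 (prior 1/6): the host opened door 6, so this case is ruled out; weight (1/6)·0 = 0.
The weights sum to 1/5.
So P(the car behind door 4 | the host opened door 6) = (1/30) / (1/5) = 1/6.

1/6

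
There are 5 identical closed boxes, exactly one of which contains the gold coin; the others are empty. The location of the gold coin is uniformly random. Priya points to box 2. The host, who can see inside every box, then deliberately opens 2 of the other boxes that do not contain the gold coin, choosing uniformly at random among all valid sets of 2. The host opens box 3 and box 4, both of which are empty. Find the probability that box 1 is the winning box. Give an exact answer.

Condition on the true location of the gold coin.
If it is in either of boxes 1 and 5 (prior 1/5 each): the host has 3 equally likely choices, so probability 1/3; weight (1/5)·(1/3) = 1/15 each.
If it is in box 2 (prior 1/5): the host has 6 equally likely choices, so probability 1/6; weight (1/5)·(1/6) = 1/30.
If it is in either of boxes 3 and 4 (prior 1/5 each): that box was opened and seen not to hold the prize — ruled out; weight (1/5)·0 = 0 each.
The weights sum to 1/6.
So P(the gold coin in box 1 | the host opened box 3 and box 4) = (1/15) / (1/6) = 2/5.

2/5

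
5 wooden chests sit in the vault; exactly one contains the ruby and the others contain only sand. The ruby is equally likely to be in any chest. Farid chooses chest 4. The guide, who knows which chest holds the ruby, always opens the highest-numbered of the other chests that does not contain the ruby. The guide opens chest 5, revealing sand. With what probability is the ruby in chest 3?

1/4

Consider each possible location of the ruby in turn.
If it is in any of chests 1, 2, 3, and 4 (prior 1/5 each): chest 5 is the highest-numbered option available, probability 1; weight (1/5)·1 = 1/5 each.
If it is in chest 5 (prior 1/5): the guide opened chest 5, so this case is ruled out; weight (1/5)·0 = 0.
The weights sum to 4/5.
So P(the ruby in chest 3 | the guide opened chest 5) = (1/5) / (4/5) = 1/4.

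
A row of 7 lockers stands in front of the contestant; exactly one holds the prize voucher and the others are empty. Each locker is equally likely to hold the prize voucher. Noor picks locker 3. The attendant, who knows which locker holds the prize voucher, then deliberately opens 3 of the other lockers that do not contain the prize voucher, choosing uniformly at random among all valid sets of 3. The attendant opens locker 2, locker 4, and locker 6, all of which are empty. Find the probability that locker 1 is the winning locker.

Condition on the true location of the prize voucher.
If it is in any of lockers 1, 5, and 7 (prior 1/7 each): the attendant has 10 equally likely choices, so probability 1/10; weight (1/7)·(1/10) = 1/70 each.
If it is in any of lockers 2, 4, and 6 (prior 1/7 each): that locker was opened and seen not to hold the prize — ruled out; weight (1/7)·0 = 0 each.
If it is in locker 3 (prior 1/7): the attendant has 20 equally likely choices, so probability 1/20; weight (1/7)·(1/20) = 1/140.
The weights sum to 1/20.
So P(the prize voucher in locker 1 | the attendant opened locker 2, locker 4, and locker 6) = (1/70) / (1/20) = 2/7.

2/7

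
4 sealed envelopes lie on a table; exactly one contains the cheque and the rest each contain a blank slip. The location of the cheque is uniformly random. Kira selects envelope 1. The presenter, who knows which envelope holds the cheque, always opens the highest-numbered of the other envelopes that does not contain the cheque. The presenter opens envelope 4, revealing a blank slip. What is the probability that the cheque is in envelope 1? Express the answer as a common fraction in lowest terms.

1/3

Condition on the true location of the cheque.
If it is in any of envelopes 1, 2, and 3 (prior 1/4 each): envelope 4 is the highest-numbered option available, probability 1; weight (1/4)·1 = 1/4 each.
If it is in envelope 4 (prior 1/4): the presenter opened envelope 4, so this case is ruled out; weight (1/4)·0 = 0.
The weights sum to 3/4.
So P(the cheque in envelope 1 | the presenter opened envelope 4) = (1/4) / (3/4) = 1/3.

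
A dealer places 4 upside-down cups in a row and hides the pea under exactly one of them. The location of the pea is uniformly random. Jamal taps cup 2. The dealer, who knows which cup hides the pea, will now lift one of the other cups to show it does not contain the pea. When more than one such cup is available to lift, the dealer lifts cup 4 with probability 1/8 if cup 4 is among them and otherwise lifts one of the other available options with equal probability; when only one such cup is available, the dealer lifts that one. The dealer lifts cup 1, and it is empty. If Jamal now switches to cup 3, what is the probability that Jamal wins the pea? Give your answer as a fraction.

14/29

Apply Bayes' rule, conditioning on where the pea actually is.
If it is under cup 1 (prior 1/4): the dealer opened cup 1, so this case is ruled out; weight (1/4)·0 = 0.
If it is under cup 2 (prior 1/4): cup 4 is available but not opened; cup 1 gets probability (1 − 1/8)/2 = 7/16; weight (1/4)·(7/16) = 7/64.
If it is under cup 3 (prior 1/4): cup 4 is available but not opened, probability 7/8; weight (1/4)·(7/8) = 7/32.
If it is under cup 4 (prior 1/4): cup 4 holds the prize so is unavailable; the dealer chooses uniformly among the 2 others, probability 1/2; weight (1/4)·(1/2) = 1/8.
The weights sum to 29/64.
So P(the pea under cup 3 | the dealer opened cup 1) = (7/32) / (29/64) = 14/29.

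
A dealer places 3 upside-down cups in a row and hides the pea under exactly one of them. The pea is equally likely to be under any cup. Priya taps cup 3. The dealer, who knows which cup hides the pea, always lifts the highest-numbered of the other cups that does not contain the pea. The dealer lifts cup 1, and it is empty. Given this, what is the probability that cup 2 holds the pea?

Condition on the true location of the pea.
If it is under cup 1 (prior 1/3): the dealer opened cup 1, so this case is ruled out; weight (1/3)·0 = 0.
If it is under cup 2 (prior 1/3): cup 1 is the highest-numbered option available, probability 1; weight (1/3)·1 = 1/3.
If it is under cup 3 (prior 1/3): the dealer would have opened cup 2 instead, probability 0; weight (1/3)·0 = 0.
The weights sum to 1/3.
So P(the pea under cup 2 | the dealer opened cup 1) = (1/3) / (1/3) = 1.

1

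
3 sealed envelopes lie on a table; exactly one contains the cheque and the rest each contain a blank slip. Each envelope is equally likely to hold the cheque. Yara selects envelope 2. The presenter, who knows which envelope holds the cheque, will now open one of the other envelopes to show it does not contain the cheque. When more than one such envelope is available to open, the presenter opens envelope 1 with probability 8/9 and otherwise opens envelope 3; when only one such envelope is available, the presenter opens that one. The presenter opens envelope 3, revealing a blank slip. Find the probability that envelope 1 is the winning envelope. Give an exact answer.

Consider each possible location of the cheque in turn.
If it is in envelope 1 (prior 1/3): only envelope 3 is available, probability 1; weight (1/3)·1 = 1/3.
If it is in envelope 2 (prior 1/3): envelope 1 is available but not opened, probability 1/9; weight (1/3)·(1/9) = 1/27.
If it is in envelope 3 (prior 1/3): the presenter opened envelope 3, so this case is ruled out; weight (1/3)·0 = 0.
The weights sum to 10/27.
So P(the cheque in envelope 1 | the presenter opened envelope 3) = (1/3) / (10/27) = 9/10.

9/10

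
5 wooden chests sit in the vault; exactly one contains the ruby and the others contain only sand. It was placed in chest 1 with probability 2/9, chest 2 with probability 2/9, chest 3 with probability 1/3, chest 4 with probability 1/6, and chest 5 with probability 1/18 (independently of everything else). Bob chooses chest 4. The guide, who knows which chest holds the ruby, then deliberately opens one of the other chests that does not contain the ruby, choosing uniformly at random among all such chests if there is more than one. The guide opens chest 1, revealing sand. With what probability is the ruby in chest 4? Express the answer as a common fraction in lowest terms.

9/53

Apply Bayes' rule, conditioning on where the ruby actually is.
If it is in chest 1 (prior 2/9): the guide opened chest 1, so this case is ruled out; weight (2/9)·0 = 0.
If it is in chest 2 (prior 2/9): the guide has 3 equally likely choices, so probability 1/3; weight (2/9)·(1/3) = 2/27.
If it is in chest 3 (prior 1/3): the guide has 3 equally likely choices, so probability 1/3; weight (1/3)·(1/3) = 1/9.
If it is in chest 4 (prior 1/6): the guide has 4 equally likely choices, so probability 1/4; weight (1/6)·(1/4) = 1/24.
If it is in chest 5 (prior 1/18): the guide has 3 equally likely choices, so probability 1/3; weight (1/18)·(1/3) = 1/54.
The weights sum to 53/216.
So P(the ruby in chest 4 | the guide opened chest 1) = (1/24) / (53/216) = 9/53.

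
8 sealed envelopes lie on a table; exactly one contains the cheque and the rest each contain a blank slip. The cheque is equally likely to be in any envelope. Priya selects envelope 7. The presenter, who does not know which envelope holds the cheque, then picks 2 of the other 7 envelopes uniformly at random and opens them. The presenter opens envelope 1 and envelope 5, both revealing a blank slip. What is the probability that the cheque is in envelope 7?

1/6

Because the presenter chose which envelopes to open without knowing where the cheque is, the choice is independent of the prize location. Learning that none of the 2 opened envelopes holds the cheque simply rules out those 2 locations and leaves the remaining 6 envelopes still equally likely by symmetry.
So P(the cheque in envelope 7) = 1/6.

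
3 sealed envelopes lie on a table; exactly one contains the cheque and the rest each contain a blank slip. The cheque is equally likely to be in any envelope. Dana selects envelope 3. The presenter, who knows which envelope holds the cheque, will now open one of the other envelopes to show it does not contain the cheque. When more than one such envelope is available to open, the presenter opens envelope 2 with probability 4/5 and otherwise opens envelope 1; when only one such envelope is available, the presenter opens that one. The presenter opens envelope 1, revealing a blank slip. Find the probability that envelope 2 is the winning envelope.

Apply Bayes' rule, conditioning on where the cheque actually is.
If it is in envelope 1 (prior 1/3): the presenter opened envelope 1, so this case is ruled out; weight (1/3)·0 = 0.
If it is in envelope 2 (prior 1/3): only envelope 1 is available, probability 1; weight (1/3)·1 = 1/3.
If it is in envelope 3 (prior 1/3): envelope 2 is available but not opened, probability 1/5; weight (1/3)·(1/5) = 1/15.
The weights sum to 2/5.
So P(the cheque in envelope 2 | the presenter opened envelope 1) = (1/3) / (2/5) = 5/6.

5/6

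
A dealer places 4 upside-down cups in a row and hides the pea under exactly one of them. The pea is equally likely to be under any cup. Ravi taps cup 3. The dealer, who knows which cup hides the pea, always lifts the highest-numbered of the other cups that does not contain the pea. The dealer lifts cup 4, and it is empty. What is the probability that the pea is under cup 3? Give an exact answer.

Condition on the true location of the pea.
If it is under any of cups 1, 2, and 3 (prior 1/4 each): cup 4 is the highest-numbered option available, probability 1; weight (1/4)·1 = 1/4 each.
If it is under cup 4 (prior 1/4): the dealer opened cup 4, so this case is ruled out; weight (1/4)·0 = 0.
The weights sum to 3/4.
So P(the pea under cup 3 | the dealer opened cup 4) = (1/4) / (3/4) = 1/3.

1/3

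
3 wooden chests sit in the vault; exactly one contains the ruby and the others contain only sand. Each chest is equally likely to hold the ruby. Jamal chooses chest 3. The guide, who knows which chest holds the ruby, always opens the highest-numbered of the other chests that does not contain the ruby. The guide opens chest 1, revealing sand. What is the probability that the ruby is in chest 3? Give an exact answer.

0

Consider each possible location of the ruby in turn.
If it is in chest 1 (prior 1/3): the guide opened chest 1, so this case is ruled out; weight (1/3)·0 = 0.
If it is in chest 2 (prior 1/3): chest 1 is the highest-numbered option available, probability 1; weight (1/3)·1 = 1/3.
If it is in chest 3 (prior 1/3): the guide would have opened chest 2 instead, probability 0; weight (1/3)·0 = 0.
The weights sum to 1/3.
So P(the ruby in chest 3 | the guide opened chest 1) = 0 / (1/3) = 0.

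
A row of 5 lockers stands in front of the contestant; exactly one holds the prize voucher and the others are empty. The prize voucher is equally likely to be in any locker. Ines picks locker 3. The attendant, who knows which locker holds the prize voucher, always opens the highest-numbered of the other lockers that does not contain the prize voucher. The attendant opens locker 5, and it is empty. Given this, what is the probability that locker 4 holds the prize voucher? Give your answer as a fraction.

1/4

Condition on the true location of the prize voucher.
If it is in any of lockers 1, 2, 3, and 4 (prior 1/5 each): locker 5 is the highest-numbered option available, probability 1; weight (1/5)·1 = 1/5 each.
If it is in locker 5 (prior 1/5): the attendant opened locker 5, so this case is ruled out; weight (1/5)·0 = 0.
The weights sum to 4/5.
So P(the prize voucher in locker 4 | the attendant opened locker 5) = (1/5) / (4/5) = 1/4.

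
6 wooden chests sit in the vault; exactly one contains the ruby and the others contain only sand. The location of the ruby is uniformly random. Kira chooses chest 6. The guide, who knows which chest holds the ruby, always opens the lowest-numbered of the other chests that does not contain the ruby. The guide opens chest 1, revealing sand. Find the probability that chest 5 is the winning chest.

1/5

Condition on the true location of the ruby.
If it is in chest 1 (prior 1/6): the guide opened chest 1, so this case is ruled out; weight (1/6)·0 = 0.
If it is in any of chests 2, 3, 4, 5, and 6 (prior 1/6 each): chest 1 is the lowest-numbered option available, probability 1; weight (1/6)·1 = 1/6 each.
The weights sum to 5/6.
So P(the ruby in chest 5 | the guide opened chest 1) = (1/6) / (5/6) = 1/5.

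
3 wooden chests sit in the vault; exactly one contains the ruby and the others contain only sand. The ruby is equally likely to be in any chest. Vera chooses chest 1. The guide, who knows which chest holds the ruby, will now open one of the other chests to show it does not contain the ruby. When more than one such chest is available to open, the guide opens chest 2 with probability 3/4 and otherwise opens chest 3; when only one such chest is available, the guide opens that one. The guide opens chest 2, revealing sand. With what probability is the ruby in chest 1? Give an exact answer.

Consider each possible location of the ruby in turn.
If it is in chest 1 (prior 1/3): chest 2 is available, opened with probability 3/4; weight (1/3)·(3/4) = 1/4.
If it is in chest 2 (prior 1/3): the guide opened chest 2, so this case is ruled out; weight (1/3)·0 = 0.
If it is in chest 3 (prior 1/3): only chest 2 is available, probability 1; weight (1/3)·1 = 1/3.
The weights sum to 7/12.
So P(the ruby in chest 1 | the guide opened chest 2) = (1/4) / (7/12) = 3/7.

3/7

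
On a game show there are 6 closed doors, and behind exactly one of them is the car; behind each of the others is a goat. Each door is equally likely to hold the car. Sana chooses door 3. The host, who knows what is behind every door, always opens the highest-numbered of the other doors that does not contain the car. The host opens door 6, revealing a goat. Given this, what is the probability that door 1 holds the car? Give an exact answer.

Condition on the true location of the car.
If it is behind any of doors 1, 2, 3, 4, and 5 (prior 1/6 each): door 6 is the highest-numbered option available, probability 1; weight (1/6)·1 = 1/6 each.
If it is behind door 6 (prior 1/6): the host opened door 6, so this case is ruled out; weight (1/6)·0 = 0.
The weights sum to 5/6.
So P(the car behind door 1 | the host opened door 6) = (1/6) / (5/6) = 1/5.

1/5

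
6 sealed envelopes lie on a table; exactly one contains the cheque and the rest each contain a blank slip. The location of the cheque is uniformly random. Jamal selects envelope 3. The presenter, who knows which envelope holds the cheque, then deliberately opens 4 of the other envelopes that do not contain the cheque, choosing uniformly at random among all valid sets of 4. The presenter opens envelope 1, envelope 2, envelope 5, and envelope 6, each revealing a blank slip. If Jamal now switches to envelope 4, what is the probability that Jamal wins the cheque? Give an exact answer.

5/6

Apply Bayes' rule, conditioning on where the cheque actually is.
If it is in any of envelopes 1, 2, 5, and 6 (prior 1/6 each): that envelope was opened and seen not to hold the prize — ruled out; weight (1/6)·0 = 0 each.
If it is in envelope 3 (prior 1/6): the presenter has 5 equally likely choices, so probability 1/5; weight (1/6)·(1/5) = 1/30.
If it is in envelope 4 (prior 1/6): the presenter has no choice, probability 1; weight (1/6)·1 = 1/6.
The weights sum to 1/5.
So P(the cheque in envelope 4 | the presenter opened envelope 1, envelope 2, envelope 5, and envelope 6) = (1/6) / (1/5) = 5/6.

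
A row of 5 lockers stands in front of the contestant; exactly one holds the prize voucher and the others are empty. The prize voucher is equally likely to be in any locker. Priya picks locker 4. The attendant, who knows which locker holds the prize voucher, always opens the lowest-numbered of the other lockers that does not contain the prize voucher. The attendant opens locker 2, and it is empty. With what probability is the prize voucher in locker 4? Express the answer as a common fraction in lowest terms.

Apply Bayes' rule, conditioning on where the prize voucher actually is.
If it is in locker 1 (prior 1/5): locker 2 is the lowest-numbered option available, probability 1; weight (1/5)·1 = 1/5.
If it is in locker 2 (prior 1/5): the attendant opened locker 2, so this case is ruled out; weight (1/5)·0 = 0.
If it is in any of lockers 3, 4, and 5 (prior 1/5 each): the attendant would have opened locker 1 instead, probability 0; weight (1/5)·0 = 0 each.
The weights sum to 1/5.
So P(the prize voucher in locker 4 | the attendant opened locker 2) = 0 / (1/5) = 0.

0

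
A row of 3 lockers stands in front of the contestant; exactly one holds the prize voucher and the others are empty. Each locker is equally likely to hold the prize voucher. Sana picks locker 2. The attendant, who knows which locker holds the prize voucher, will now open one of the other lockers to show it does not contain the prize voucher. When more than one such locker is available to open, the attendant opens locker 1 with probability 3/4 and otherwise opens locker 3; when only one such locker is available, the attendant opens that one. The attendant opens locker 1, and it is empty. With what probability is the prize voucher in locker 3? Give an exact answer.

Consider each possible location of the prize voucher in turn.
If it is in locker 1 (prior 1/3): the attendant opened locker 1, so this case is ruled out; weight (1/3)·0 = 0.
If it is in locker 2 (prior 1/3): locker 1 is available, opened with probability 3/4; weight (1/3)·(3/4) = 1/4.
If it is in locker 3 (prior 1/3): only locker 1 is available, probability 1; weight (1/3)·1 = 1/3.
The weights sum to 7/12.
So P(the prize voucher in locker 3 | the attendant opened locker 1) = (1/3) / (7/12) = 4/7.

4/7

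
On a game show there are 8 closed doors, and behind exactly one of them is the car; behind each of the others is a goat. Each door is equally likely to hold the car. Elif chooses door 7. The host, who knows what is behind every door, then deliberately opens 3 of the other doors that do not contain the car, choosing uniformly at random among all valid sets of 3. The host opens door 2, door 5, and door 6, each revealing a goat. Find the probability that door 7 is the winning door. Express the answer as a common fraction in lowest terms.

1/8

Condition on the true location of the car.
If it is behind any of doors 1, 3, 4, and 8 (prior 1/8 each): the host has 20 equally likely choices, so probability 1/20; weight (1/8)·(1/20) = 1/160 each.
If it is behind any of doors 2, 5, and 6 (prior 1/8 each): that door was opened and seen not to hold the prize — ruled out; weight (1/8)·0 = 0 each.
If it is behind door 7 (prior 1/8): the host has 35 equally likely choices, so probability 1/35; weight (1/8)·(1/35) = 1/280.
The weights sum to 1/35.
So P(the car behind door 7 | the host opened door 2, door 5, and door 6) = (1/280) / (1/35) = 1/8.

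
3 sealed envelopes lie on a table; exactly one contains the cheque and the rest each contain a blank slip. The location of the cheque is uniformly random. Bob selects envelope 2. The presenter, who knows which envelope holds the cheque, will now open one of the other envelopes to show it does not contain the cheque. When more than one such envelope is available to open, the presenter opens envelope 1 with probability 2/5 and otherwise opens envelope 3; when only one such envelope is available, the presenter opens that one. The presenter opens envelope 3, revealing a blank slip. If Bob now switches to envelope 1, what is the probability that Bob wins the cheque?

5/8

Apply Bayes' rule, conditioning on where the cheque actually is.
If it is in envelope 1 (prior 1/3): only envelope 3 is available, probability 1; weight (1/3)·1 = 1/3.
If it is in envelope 2 (prior 1/3): envelope 1 is available but not opened, probability 3/5; weight (1/3)·(3/5) = 1/5.
If it is in envelope 3 (prior 1/3): the presenter opened envelope 3, so this case is ruled out; weight (1/3)·0 = 0.
The weights sum to 8/15.
So P(the cheque in envelope 1 | the presenter opened envelope 3) = (1/3) / (8/15) = 5/8.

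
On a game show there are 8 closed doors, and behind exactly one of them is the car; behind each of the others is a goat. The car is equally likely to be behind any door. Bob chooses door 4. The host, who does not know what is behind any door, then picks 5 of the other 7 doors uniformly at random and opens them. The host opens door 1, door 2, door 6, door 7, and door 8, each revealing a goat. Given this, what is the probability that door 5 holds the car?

Because the host chose which doors to open without knowing where the car is, the choice is independent of the prize location. Learning that none of the 5 opened doors holds the car simply rules out those 5 locations and leaves the remaining 3 doors still equally likely by symmetry.
So P(the car behind door 5) = 1/3.

1/3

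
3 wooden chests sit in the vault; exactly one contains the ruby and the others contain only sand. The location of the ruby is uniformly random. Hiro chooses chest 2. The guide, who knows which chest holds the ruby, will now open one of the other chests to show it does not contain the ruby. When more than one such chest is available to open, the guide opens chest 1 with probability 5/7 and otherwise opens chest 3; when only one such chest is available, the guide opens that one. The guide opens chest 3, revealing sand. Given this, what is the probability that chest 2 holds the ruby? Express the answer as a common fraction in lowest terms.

2/9

Apply Bayes' rule, conditioning on where the ruby actually is.
If it is in chest 1 (prior 1/3): only chest 3 is available, probability 1; weight (1/3)·1 = 1/3.
If it is in chest 2 (prior 1/3): chest 1 is available but not opened, probability 2/7; weight (1/3)·(2/7) = 2/21.
If it is in chest 3 (prior 1/3): the guide opened chest 3, so this case is ruled out; weight (1/3)·0 = 0.
The weights sum to 3/7.
So P(the ruby in chest 2 | the guide opened chest 3) = (2/21) / (3/7) = 2/9.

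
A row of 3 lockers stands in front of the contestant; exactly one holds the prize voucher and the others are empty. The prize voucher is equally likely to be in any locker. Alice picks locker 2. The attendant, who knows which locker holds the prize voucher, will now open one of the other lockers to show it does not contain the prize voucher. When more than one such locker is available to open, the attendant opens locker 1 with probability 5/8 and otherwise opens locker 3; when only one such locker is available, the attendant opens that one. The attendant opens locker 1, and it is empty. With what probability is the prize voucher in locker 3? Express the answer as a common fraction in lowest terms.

8/13

Consider each possible location of the prize voucher in turn.
If it is in locker 1 (prior 1/3): the attendant opened locker 1, so this case is ruled out; weight (1/3)·0 = 0.
If it is in locker 2 (prior 1/3): locker 1 is available, opened with probability 5/8; weight (1/3)·(5/8) = 5/24.
If it is in locker 3 (prior 1/3): only locker 1 is available, probability 1; weight (1/3)·1 = 1/3.
The weights sum to 13/24.
So P(the prize voucher in locker 3 | the attendant opened locker 1) = (1/3) / (13/24) = 8/13.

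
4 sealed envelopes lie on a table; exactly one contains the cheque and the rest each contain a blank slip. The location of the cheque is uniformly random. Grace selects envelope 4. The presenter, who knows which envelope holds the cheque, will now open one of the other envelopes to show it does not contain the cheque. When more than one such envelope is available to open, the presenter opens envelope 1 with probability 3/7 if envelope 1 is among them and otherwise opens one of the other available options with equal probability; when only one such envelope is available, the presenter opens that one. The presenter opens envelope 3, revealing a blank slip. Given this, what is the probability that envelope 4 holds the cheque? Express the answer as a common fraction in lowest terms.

4/19

Condition on the true location of the cheque.
If it is in envelope 1 (prior 1/4): envelope 1 holds the prize so is unavailable; the presenter chooses uniformly among the 2 others, probability 1/2; weight (1/4)·(1/2) = 1/8.
If it is in envelope 2 (prior 1/4): envelope 1 is available but not opened, probability 4/7; weight (1/4)·(4/7) = 1/7.
If it is in envelope 3 (prior 1/4): the presenter opened envelope 3, so this case is ruled out; weight (1/4)·0 = 0.
If it is in envelope 4 (prior 1/4): envelope 1 is available but not opened; envelope 3 gets probability (1 − 3/7)/2 = 2/7; weight (1/4)·(2/7) = 1/14.
The weights sum to 19/56.
So P(the cheque in envelope 4 | the presenter opened envelope 3) = (1/14) / (19/56) = 4/19.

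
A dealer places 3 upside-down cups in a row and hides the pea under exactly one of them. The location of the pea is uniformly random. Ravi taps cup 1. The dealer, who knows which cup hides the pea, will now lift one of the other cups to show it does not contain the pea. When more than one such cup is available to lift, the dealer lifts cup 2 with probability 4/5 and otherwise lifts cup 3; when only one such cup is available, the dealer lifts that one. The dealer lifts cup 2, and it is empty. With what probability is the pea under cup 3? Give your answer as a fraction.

5/9

Consider each possible location of the pea in turn.
If it is under cup 1 (prior 1/3): cup 2 is available, opened with probability 4/5; weight (1/3)·(4/5) = 4/15.
If it is under cup 2 (prior 1/3): the dealer opened cup 2, so this case is ruled out; weight (1/3)·0 = 0.
If it is under cup 3 (prior 1/3): only cup 2 is available, probability 1; weight (1/3)·1 = 1/3.
The weights sum to 3/5.
So P(the pea under cup 3 | the dealer opened cup 2) = (1/3) / (3/5) = 5/9.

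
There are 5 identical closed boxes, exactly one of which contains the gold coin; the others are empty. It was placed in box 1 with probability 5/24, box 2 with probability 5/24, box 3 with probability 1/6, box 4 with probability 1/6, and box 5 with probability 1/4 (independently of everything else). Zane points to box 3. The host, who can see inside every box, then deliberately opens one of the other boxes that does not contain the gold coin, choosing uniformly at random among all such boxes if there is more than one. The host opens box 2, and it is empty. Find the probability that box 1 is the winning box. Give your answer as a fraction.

Apply Bayes' rule, conditioning on where the gold coin actually is.
If it is in box 1 (prior 5/24): the host has 3 equally likely choices, so probability 1/3; weight (5/24)·(1/3) = 5/72.
If it is in box 2 (prior 5/24): the host opened box 2, so this case is ruled out; weight (5/24)·0 = 0.
If it is in box 3 (prior 1/6): the host has 4 equally likely choices, so probability 1/4; weight (1/6)·(1/4) = 1/24.
If it is in box 4 (prior 1/6): the host has 3 equally likely choices, so probability 1/3; weight (1/6)·(1/3) = 1/18.
If it is in box 5 (prior 1/4): the host has 3 equally likely choices, so probability 1/3; weight (1/4)·(1/3) = 1/12.
The weights sum to 1/4.
So P(the gold coin in box 1 | the host opened box 2) = (5/72) / (1/4) = 5/18.

5/18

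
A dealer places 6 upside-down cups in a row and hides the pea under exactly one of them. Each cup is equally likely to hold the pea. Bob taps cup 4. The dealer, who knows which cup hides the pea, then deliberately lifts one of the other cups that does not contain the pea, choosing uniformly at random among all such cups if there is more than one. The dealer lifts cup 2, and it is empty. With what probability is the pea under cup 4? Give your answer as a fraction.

1/6

Apply Bayes' rule, conditioning on where the pea actually is.
If it is under any of cups 1, 3, 5, and 6 (prior 1/6 each): the dealer has 4 equally likely choices, so probability 1/4; weight (1/6)·(1/4) = 1/24 each.
If it is under cup 2 (prior 1/6): the dealer opened cup 2, so this case is ruled out; weight (1/6)·0 = 0.
If it is under cup 4 (prior 1/6): the dealer has 5 equally likely choices, so probability 1/5; weight (1/6)·(1/5) = 1/30.
The weights sum to 1/5.
So P(the pea under cup 4 | the dealer opened cup 2) = (1/30) / (1/5) = 1/6.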